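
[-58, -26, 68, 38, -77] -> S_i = Random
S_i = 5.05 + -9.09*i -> [5.05, -4.04, -13.13, -22.22, -31.31]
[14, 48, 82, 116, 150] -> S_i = 14 + 34*i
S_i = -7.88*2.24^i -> [-7.88, -17.65, -39.54, -88.57, -198.39]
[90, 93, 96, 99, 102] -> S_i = 90 + 3*i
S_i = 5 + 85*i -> [5, 90, 175, 260, 345]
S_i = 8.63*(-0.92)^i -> [8.63, -7.94, 7.3, -6.72, 6.18]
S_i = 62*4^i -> [62, 248, 992, 3968, 15872]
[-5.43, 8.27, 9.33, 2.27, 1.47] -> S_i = Random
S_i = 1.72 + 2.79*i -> [1.72, 4.51, 7.3, 10.09, 12.88]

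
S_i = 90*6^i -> [90, 540, 3240, 19440, 116640]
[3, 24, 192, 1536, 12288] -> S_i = 3*8^i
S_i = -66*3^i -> [-66, -198, -594, -1782, -5346]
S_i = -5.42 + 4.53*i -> [-5.42, -0.89, 3.64, 8.17, 12.7]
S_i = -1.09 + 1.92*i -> [-1.09, 0.83, 2.75, 4.67, 6.59]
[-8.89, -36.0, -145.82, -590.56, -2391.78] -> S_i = -8.89*4.05^i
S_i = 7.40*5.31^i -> [7.4, 39.29, 208.65, 1107.94, 5883.15]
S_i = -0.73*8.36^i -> [-0.73, -6.1, -51.02, -426.52, -3565.73]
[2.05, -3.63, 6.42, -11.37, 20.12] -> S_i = 2.05*(-1.77)^i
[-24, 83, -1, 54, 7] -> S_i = Random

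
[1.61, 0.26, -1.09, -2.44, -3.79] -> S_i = 1.61 + -1.35*i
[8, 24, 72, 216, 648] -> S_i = 8*3^i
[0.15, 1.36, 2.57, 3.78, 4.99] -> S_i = 0.15 + 1.21*i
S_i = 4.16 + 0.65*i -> [4.16, 4.81, 5.46, 6.11, 6.76]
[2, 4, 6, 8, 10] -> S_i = 2 + 2*i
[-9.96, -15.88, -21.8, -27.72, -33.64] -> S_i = -9.96 + -5.92*i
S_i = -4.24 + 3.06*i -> [-4.24, -1.18, 1.88, 4.94, 8.0]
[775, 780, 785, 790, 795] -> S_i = 775 + 5*i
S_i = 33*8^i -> [33, 264, 2112, 16896, 135168]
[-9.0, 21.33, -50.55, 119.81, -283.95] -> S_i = -9.00*(-2.37)^i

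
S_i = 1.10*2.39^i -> [1.1, 2.63, 6.28, 15.02, 35.89]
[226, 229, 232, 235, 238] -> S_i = 226 + 3*i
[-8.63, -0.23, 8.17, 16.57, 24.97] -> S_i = -8.63 + 8.40*i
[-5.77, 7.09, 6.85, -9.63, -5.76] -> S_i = Random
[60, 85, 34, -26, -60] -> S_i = Random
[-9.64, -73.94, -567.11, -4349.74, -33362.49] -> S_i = -9.64*7.67^i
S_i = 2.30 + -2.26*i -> [2.3, 0.04, -2.22, -4.48, -6.74]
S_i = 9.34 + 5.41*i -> [9.34, 14.75, 20.16, 25.57, 30.98]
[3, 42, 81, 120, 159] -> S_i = 3 + 39*i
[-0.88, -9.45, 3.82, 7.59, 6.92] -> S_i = Random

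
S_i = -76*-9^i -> [-76, 684, -6156, 55404, -498636]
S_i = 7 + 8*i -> [7, 15, 23, 31, 39]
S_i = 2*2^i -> [2, 4, 8, 16, 32]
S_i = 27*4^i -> [27, 108, 432, 1728, 6912]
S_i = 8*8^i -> [8, 64, 512, 4096, 32768]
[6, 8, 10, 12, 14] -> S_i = 6 + 2*i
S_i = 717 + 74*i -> [717, 791, 865, 939, 1013]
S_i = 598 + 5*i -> [598, 603, 608, 613, 618]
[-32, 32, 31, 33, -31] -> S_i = Random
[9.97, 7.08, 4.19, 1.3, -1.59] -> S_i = 9.97 + -2.89*i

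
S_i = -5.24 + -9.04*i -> [-5.24, -14.28, -23.32, -32.36, -41.4]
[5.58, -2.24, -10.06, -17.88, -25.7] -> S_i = 5.58 + -7.82*i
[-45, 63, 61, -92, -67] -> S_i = Random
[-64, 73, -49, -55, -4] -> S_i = Random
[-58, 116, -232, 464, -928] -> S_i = -58*-2^i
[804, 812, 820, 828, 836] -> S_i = 804 + 8*i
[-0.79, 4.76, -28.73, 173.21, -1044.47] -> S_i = -0.79*(-6.03)^i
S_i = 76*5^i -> [76, 380, 1900, 9500, 47500]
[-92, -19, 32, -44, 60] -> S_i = Random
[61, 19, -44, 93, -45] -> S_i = Random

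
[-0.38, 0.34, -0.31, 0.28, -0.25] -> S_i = -0.38*(-0.90)^i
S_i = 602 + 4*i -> [602, 606, 610, 614, 618]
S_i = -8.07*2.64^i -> [-8.07, -21.3, -56.24, -148.49, -392.0]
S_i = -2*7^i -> [-2, -14, -98, -686, -4802]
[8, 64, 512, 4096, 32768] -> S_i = 8*8^i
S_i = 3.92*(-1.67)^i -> [3.92, -6.55, 10.93, -18.26, 30.49]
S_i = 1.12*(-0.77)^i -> [1.12, -0.86, 0.66, -0.51, 0.39]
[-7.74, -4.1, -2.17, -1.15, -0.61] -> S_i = -7.74*0.53^i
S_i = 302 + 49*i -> [302, 351, 400, 449, 498]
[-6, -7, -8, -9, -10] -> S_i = -6 + -1*i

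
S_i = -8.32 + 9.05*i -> [-8.32, 0.73, 9.78, 18.83, 27.88]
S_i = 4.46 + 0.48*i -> [4.46, 4.94, 5.42, 5.9, 6.38]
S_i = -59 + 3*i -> [-59, -56, -53, -50, -47]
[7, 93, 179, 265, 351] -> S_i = 7 + 86*i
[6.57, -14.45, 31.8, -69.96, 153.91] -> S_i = 6.57*(-2.20)^i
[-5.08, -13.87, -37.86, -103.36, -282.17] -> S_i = -5.08*2.73^i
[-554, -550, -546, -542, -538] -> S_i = -554 + 4*i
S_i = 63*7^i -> [63, 441, 3087, 21609, 151263]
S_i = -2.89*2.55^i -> [-2.89, -7.37, -18.79, -47.92, -122.2]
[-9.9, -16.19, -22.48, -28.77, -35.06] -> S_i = -9.90 + -6.29*i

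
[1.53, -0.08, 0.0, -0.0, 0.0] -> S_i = 1.53*(-0.05)^i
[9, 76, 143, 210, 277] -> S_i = 9 + 67*i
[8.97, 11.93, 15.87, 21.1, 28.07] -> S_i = 8.97*1.33^i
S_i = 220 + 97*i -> [220, 317, 414, 511, 608]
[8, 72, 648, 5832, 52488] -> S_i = 8*9^i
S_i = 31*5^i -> [31, 155, 775, 3875, 19375]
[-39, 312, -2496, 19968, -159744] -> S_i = -39*-8^i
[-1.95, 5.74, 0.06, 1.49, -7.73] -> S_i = Random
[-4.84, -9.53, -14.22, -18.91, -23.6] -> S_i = -4.84 + -4.69*i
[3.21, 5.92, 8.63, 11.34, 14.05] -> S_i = 3.21 + 2.71*i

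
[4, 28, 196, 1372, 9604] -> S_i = 4*7^i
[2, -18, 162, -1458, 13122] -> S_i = 2*-9^i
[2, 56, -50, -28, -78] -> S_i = Random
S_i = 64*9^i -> [64, 576, 5184, 46656, 419904]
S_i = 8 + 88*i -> [8, 96, 184, 272, 360]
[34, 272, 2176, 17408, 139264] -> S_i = 34*8^i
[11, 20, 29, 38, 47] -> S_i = 11 + 9*i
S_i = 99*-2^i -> [99, -198, 396, -792, 1584]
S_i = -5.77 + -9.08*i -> [-5.77, -14.85, -23.93, -33.01, -42.09]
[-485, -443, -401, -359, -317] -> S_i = -485 + 42*i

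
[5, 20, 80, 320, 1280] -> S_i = 5*4^i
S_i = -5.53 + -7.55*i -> [-5.53, -13.08, -20.63, -28.18, -35.73]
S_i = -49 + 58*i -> [-49, 9, 67, 125, 183]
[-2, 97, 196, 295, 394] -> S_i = -2 + 99*i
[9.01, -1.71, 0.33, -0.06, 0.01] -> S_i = 9.01*(-0.19)^i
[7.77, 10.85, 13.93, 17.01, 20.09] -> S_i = 7.77 + 3.08*i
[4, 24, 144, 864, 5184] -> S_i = 4*6^i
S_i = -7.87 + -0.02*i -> [-7.87, -7.89, -7.91, -7.93, -7.95]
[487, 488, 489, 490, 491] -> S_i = 487 + 1*i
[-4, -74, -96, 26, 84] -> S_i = Random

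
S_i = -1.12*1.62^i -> [-1.12, -1.81, -2.94, -4.76, -7.71]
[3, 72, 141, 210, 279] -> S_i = 3 + 69*i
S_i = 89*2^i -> [89, 178, 356, 712, 1424]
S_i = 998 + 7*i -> [998, 1005, 1012, 1019, 1026]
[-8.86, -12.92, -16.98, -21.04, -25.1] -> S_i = -8.86 + -4.06*i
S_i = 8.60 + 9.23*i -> [8.6, 17.83, 27.06, 36.29, 45.52]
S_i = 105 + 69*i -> [105, 174, 243, 312, 381]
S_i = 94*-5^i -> [94, -470, 2350, -11750, 58750]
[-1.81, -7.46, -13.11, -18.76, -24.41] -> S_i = -1.81 + -5.65*i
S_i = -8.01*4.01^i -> [-8.01, -32.12, -128.8, -516.49, -2071.14]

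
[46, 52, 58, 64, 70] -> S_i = 46 + 6*i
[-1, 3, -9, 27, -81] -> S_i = -1*-3^i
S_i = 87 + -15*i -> [87, 72, 57, 42, 27]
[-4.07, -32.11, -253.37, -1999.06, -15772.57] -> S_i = -4.07*7.89^i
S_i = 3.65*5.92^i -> [3.65, 21.61, 127.92, 757.28, 4483.11]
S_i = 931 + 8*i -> [931, 939, 947, 955, 963]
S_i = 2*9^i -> [2, 18, 162, 1458, 13122]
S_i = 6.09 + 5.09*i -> [6.09, 11.18, 16.27, 21.36, 26.45]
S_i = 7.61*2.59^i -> [7.61, 19.71, 51.05, 132.22, 342.44]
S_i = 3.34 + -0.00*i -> [3.34, 3.34, 3.34, 3.34, 3.34]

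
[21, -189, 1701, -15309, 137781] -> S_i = 21*-9^i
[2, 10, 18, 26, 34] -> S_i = 2 + 8*i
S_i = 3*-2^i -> [3, -6, 12, -24, 48]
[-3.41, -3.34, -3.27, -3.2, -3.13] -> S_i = -3.41 + 0.07*i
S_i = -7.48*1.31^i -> [-7.48, -9.8, -12.84, -16.82, -22.03]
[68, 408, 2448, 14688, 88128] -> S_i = 68*6^i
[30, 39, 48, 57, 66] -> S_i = 30 + 9*i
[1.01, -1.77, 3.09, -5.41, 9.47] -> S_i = 1.01*(-1.75)^i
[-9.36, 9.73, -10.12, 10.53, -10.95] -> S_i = -9.36*(-1.04)^i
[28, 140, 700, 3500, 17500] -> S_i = 28*5^i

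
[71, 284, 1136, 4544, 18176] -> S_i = 71*4^i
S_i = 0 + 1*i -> [0, 1, 2, 3, 4]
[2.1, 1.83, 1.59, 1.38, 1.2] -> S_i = 2.10*0.87^i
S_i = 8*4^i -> [8, 32, 128, 512, 2048]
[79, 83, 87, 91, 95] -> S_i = 79 + 4*i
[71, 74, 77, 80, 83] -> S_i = 71 + 3*i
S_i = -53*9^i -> [-53, -477, -4293, -38637, -347733]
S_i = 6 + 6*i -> [6, 12, 18, 24, 30]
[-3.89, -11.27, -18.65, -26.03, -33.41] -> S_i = -3.89 + -7.38*i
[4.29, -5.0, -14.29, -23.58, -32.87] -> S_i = 4.29 + -9.29*i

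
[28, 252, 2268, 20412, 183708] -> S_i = 28*9^i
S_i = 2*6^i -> [2, 12, 72, 432, 2592]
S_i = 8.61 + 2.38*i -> [8.61, 10.99, 13.37, 15.75, 18.13]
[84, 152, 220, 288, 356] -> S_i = 84 + 68*i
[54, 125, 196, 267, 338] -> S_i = 54 + 71*i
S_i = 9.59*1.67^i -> [9.59, 16.02, 26.75, 44.67, 74.59]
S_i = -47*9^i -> [-47, -423, -3807, -34263, -308367]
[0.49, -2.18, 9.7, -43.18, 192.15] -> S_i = 0.49*(-4.45)^i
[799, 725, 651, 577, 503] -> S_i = 799 + -74*i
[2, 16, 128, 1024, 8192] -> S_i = 2*8^i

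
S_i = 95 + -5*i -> [95, 90, 85, 80, 75]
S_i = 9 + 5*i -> [9, 14, 19, 24, 29]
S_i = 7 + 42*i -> [7, 49, 91, 133, 175]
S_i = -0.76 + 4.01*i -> [-0.76, 3.25, 7.26, 11.27, 15.28]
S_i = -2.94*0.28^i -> [-2.94, -0.82, -0.23, -0.06, -0.02]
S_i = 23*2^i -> [23, 46, 92, 184, 368]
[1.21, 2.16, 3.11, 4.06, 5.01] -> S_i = 1.21 + 0.95*i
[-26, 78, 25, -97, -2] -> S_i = Random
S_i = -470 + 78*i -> [-470, -392, -314, -236, -158]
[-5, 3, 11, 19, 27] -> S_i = -5 + 8*i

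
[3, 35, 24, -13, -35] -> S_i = Random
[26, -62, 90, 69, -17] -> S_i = Random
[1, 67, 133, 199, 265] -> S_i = 1 + 66*i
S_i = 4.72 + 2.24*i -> [4.72, 6.96, 9.2, 11.44, 13.68]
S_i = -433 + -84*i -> [-433, -517, -601, -685, -769]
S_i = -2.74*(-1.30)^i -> [-2.74, 3.56, -4.63, 6.02, -7.83]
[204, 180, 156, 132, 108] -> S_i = 204 + -24*i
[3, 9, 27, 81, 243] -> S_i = 3*3^i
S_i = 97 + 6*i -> [97, 103, 109, 115, 121]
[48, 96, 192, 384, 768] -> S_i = 48*2^i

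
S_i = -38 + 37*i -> [-38, -1, 36, 73, 110]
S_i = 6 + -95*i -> [6, -89, -184, -279, -374]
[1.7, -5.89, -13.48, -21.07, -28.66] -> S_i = 1.70 + -7.59*i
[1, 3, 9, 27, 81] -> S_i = 1*3^i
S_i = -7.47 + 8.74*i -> [-7.47, 1.27, 10.01, 18.75, 27.49]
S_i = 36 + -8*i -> [36, 28, 20, 12, 4]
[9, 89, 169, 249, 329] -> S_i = 9 + 80*i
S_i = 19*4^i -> [19, 76, 304, 1216, 4864]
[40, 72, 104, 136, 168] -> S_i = 40 + 32*i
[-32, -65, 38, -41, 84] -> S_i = Random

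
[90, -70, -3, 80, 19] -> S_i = Random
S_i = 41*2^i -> [41, 82, 164, 328, 656]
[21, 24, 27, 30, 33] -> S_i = 21 + 3*i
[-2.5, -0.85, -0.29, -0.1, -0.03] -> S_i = -2.50*0.34^i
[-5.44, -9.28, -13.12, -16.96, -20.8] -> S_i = -5.44 + -3.84*i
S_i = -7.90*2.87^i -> [-7.9, -22.67, -65.07, -186.76, -535.99]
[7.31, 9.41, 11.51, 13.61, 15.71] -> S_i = 7.31 + 2.10*i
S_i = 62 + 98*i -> [62, 160, 258, 356, 454]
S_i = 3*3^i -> [3, 9, 27, 81, 243]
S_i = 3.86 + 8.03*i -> [3.86, 11.89, 19.92, 27.95, 35.98]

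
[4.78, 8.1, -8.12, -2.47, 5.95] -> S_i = Random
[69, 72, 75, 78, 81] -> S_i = 69 + 3*i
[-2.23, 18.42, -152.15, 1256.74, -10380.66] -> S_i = -2.23*(-8.26)^i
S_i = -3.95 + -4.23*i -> [-3.95, -8.18, -12.41, -16.64, -20.87]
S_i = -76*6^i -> [-76, -456, -2736, -16416, -98496]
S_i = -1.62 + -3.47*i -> [-1.62, -5.09, -8.56, -12.03, -15.5]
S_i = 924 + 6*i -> [924, 930, 936, 942, 948]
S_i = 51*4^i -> [51, 204, 816, 3264, 13056]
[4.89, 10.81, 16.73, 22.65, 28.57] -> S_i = 4.89 + 5.92*i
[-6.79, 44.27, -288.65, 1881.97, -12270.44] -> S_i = -6.79*(-6.52)^i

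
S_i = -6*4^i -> [-6, -24, -96, -384, -1536]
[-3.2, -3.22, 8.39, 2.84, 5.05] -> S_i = Random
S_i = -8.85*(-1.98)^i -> [-8.85, 17.52, -34.7, 68.7, -136.02]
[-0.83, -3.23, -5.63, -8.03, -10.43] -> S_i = -0.83 + -2.40*i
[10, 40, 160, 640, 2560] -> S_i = 10*4^i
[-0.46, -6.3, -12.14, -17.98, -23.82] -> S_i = -0.46 + -5.84*i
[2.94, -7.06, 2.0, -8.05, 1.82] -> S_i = Random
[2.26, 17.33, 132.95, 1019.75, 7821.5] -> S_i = 2.26*7.67^i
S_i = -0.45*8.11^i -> [-0.45, -3.65, -29.6, -240.04, -1946.69]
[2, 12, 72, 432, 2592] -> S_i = 2*6^i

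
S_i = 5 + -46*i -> [5, -41, -87, -133, -179]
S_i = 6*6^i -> [6, 36, 216, 1296, 7776]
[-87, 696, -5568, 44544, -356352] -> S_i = -87*-8^i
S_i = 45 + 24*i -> [45, 69, 93, 117, 141]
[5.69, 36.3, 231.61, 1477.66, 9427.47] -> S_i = 5.69*6.38^i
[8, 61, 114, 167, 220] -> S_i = 8 + 53*i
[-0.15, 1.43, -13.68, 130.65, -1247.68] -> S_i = -0.15*(-9.55)^i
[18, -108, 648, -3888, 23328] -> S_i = 18*-6^i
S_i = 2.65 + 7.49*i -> [2.65, 10.14, 17.63, 25.12, 32.61]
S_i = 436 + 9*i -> [436, 445, 454, 463, 472]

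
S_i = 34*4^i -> [34, 136, 544, 2176, 8704]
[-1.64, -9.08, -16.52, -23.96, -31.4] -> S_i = -1.64 + -7.44*i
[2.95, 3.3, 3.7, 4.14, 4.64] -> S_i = 2.95*1.12^i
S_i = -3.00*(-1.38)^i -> [-3.0, 4.14, -5.71, 7.88, -10.88]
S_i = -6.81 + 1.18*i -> [-6.81, -5.63, -4.45, -3.27, -2.09]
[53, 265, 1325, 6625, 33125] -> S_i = 53*5^i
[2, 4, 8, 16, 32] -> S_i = 2*2^i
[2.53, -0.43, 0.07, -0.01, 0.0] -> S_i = 2.53*(-0.17)^i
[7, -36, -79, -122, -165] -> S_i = 7 + -43*i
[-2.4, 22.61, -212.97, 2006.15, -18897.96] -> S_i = -2.40*(-9.42)^i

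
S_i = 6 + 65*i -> [6, 71, 136, 201, 266]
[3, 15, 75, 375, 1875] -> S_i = 3*5^i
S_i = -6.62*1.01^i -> [-6.62, -6.69, -6.75, -6.82, -6.89]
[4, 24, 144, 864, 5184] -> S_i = 4*6^i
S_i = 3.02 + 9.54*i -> [3.02, 12.56, 22.1, 31.64, 41.18]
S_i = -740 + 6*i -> [-740, -734, -728, -722, -716]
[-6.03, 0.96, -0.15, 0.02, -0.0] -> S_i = -6.03*(-0.16)^i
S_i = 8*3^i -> [8, 24, 72, 216, 648]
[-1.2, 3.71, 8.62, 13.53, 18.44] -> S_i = -1.20 + 4.91*i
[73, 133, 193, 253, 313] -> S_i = 73 + 60*i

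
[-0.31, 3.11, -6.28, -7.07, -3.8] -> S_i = Random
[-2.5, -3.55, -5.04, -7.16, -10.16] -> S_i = -2.50*1.42^i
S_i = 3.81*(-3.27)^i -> [3.81, -12.46, 40.74, -133.22, 435.63]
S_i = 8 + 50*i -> [8, 58, 108, 158, 208]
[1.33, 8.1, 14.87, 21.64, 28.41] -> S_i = 1.33 + 6.77*i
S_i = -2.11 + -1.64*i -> [-2.11, -3.75, -5.39, -7.03, -8.67]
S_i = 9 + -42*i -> [9, -33, -75, -117, -159]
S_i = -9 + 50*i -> [-9, 41, 91, 141, 191]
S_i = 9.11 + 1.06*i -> [9.11, 10.17, 11.23, 12.29, 13.35]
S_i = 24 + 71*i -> [24, 95, 166, 237, 308]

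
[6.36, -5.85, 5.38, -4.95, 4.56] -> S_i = 6.36*(-0.92)^i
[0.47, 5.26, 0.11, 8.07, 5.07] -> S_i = Random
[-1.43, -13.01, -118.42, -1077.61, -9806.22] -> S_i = -1.43*9.10^i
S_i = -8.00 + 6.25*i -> [-8.0, -1.75, 4.5, 10.75, 17.0]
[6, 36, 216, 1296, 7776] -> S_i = 6*6^i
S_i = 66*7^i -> [66, 462, 3234, 22638, 158466]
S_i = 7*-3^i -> [7, -21, 63, -189, 567]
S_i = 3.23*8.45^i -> [3.23, 27.29, 230.63, 1948.82, 16467.56]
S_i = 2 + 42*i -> [2, 44, 86, 128, 170]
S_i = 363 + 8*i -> [363, 371, 379, 387, 395]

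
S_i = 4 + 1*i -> [4, 5, 6, 7, 8]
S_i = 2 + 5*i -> [2, 7, 12, 17, 22]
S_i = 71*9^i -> [71, 639, 5751, 51759, 465831]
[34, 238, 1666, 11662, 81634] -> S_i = 34*7^i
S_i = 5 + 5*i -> [5, 10, 15, 20, 25]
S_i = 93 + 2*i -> [93, 95, 97, 99, 101]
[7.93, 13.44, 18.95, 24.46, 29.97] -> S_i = 7.93 + 5.51*i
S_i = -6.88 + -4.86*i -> [-6.88, -11.74, -16.6, -21.46, -26.32]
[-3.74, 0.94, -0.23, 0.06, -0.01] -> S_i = -3.74*(-0.25)^i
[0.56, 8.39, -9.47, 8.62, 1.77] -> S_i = Random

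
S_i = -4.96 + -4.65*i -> [-4.96, -9.61, -14.26, -18.91, -23.56]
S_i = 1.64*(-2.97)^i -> [1.64, -4.87, 14.47, -42.96, 127.61]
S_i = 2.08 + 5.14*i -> [2.08, 7.22, 12.36, 17.5, 22.64]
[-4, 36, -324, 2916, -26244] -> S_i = -4*-9^i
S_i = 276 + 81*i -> [276, 357, 438, 519, 600]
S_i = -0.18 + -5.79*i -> [-0.18, -5.97, -11.76, -17.55, -23.34]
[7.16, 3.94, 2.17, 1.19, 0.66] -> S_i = 7.16*0.55^i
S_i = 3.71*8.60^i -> [3.71, 31.91, 274.39, 2359.77, 20294.0]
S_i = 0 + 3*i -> [0, 3, 6, 9, 12]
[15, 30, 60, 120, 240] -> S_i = 15*2^i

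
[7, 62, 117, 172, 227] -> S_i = 7 + 55*i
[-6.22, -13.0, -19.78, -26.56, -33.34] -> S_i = -6.22 + -6.78*i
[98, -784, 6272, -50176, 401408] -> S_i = 98*-8^i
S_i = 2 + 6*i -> [2, 8, 14, 20, 26]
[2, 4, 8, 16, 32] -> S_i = 2*2^i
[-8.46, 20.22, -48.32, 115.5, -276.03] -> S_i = -8.46*(-2.39)^i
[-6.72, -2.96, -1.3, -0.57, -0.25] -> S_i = -6.72*0.44^i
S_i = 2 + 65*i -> [2, 67, 132, 197, 262]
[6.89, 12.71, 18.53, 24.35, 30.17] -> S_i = 6.89 + 5.82*i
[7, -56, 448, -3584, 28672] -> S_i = 7*-8^i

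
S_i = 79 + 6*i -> [79, 85, 91, 97, 103]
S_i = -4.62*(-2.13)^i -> [-4.62, 9.84, -20.96, 44.65, -95.1]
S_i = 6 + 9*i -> [6, 15, 24, 33, 42]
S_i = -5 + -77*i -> [-5, -82, -159, -236, -313]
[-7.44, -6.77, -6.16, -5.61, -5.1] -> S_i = -7.44*0.91^i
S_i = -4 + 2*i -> [-4, -2, 0, 2, 4]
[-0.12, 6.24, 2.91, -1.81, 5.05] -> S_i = Random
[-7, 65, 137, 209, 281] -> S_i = -7 + 72*i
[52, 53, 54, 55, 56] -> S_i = 52 + 1*i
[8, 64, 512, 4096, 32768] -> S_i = 8*8^i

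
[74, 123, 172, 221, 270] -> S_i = 74 + 49*i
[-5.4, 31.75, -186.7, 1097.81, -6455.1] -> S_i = -5.40*(-5.88)^i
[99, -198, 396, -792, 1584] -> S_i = 99*-2^i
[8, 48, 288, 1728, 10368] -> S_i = 8*6^i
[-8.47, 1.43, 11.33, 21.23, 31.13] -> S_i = -8.47 + 9.90*i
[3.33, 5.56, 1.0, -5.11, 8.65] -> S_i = Random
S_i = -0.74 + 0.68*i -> [-0.74, -0.06, 0.62, 1.3, 1.98]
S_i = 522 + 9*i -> [522, 531, 540, 549, 558]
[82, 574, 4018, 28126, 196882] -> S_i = 82*7^i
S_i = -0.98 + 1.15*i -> [-0.98, 0.17, 1.32, 2.47, 3.62]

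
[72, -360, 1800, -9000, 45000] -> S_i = 72*-5^i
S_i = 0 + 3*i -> [0, 3, 6, 9, 12]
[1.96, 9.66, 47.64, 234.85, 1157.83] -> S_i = 1.96*4.93^i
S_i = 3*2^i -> [3, 6, 12, 24, 48]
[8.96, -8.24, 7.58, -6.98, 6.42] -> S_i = 8.96*(-0.92)^i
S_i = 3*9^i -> [3, 27, 243, 2187, 19683]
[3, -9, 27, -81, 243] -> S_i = 3*-3^i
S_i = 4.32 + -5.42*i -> [4.32, -1.1, -6.52, -11.94, -17.36]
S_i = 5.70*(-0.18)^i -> [5.7, -1.03, 0.18, -0.03, 0.01]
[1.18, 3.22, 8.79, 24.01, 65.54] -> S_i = 1.18*2.73^i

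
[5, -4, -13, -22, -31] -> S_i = 5 + -9*i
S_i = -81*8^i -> [-81, -648, -5184, -41472, -331776]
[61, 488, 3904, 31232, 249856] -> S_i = 61*8^i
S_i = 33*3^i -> [33, 99, 297, 891, 2673]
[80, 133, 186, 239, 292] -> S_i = 80 + 53*i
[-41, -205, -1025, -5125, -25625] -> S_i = -41*5^i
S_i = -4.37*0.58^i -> [-4.37, -2.53, -1.47, -0.85, -0.49]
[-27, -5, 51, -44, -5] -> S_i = Random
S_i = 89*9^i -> [89, 801, 7209, 64881, 583929]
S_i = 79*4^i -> [79, 316, 1264, 5056, 20224]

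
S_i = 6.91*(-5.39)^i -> [6.91, -37.24, 200.75, -1082.04, 5832.21]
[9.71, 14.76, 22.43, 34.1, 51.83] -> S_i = 9.71*1.52^i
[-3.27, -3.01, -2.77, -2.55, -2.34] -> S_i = -3.27*0.92^i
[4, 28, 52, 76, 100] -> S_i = 4 + 24*i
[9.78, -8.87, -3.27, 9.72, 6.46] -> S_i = Random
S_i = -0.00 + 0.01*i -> [0.0, 0.01, 0.02, 0.03, 0.04]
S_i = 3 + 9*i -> [3, 12, 21, 30, 39]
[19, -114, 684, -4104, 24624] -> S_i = 19*-6^i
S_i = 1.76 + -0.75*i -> [1.76, 1.01, 0.26, -0.49, -1.24]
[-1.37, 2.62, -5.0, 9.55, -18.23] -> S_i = -1.37*(-1.91)^i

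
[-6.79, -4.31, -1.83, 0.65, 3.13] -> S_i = -6.79 + 2.48*i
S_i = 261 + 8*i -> [261, 269, 277, 285, 293]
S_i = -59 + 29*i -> [-59, -30, -1, 28, 57]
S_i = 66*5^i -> [66, 330, 1650, 8250, 41250]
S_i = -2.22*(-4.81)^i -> [-2.22, 10.68, -51.36, 247.05, -1188.32]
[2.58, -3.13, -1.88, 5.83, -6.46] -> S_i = Random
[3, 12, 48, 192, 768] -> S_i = 3*4^i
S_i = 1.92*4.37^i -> [1.92, 8.39, 36.67, 160.23, 700.21]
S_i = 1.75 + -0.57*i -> [1.75, 1.18, 0.61, 0.04, -0.53]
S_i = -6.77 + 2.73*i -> [-6.77, -4.04, -1.31, 1.42, 4.15]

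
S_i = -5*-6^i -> [-5, 30, -180, 1080, -6480]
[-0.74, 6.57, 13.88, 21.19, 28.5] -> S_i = -0.74 + 7.31*i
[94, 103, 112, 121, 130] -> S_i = 94 + 9*i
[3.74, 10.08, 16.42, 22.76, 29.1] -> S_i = 3.74 + 6.34*i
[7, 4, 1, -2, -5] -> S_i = 7 + -3*i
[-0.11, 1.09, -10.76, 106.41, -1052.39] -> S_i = -0.11*(-9.89)^i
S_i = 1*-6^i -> [1, -6, 36, -216, 1296]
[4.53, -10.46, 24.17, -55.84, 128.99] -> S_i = 4.53*(-2.31)^i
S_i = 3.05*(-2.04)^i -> [3.05, -6.22, 12.69, -25.89, 52.82]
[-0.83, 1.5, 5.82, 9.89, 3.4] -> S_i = Random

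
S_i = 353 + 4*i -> [353, 357, 361, 365, 369]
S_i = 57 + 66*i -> [57, 123, 189, 255, 321]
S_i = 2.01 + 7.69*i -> [2.01, 9.7, 17.39, 25.08, 32.77]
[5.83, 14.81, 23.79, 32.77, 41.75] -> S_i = 5.83 + 8.98*i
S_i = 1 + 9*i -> [1, 10, 19, 28, 37]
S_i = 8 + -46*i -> [8, -38, -84, -130, -176]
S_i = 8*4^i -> [8, 32, 128, 512, 2048]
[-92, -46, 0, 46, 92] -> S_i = -92 + 46*i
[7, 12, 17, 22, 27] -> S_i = 7 + 5*i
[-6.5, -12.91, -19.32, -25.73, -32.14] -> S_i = -6.50 + -6.41*i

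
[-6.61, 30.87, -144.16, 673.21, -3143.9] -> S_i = -6.61*(-4.67)^i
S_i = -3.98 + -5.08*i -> [-3.98, -9.06, -14.14, -19.22, -24.3]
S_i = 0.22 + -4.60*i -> [0.22, -4.38, -8.98, -13.58, -18.18]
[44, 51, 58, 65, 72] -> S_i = 44 + 7*i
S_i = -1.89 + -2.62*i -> [-1.89, -4.51, -7.13, -9.75, -12.37]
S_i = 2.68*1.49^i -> [2.68, 3.99, 5.95, 8.87, 13.21]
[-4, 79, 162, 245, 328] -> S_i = -4 + 83*i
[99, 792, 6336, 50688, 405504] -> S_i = 99*8^i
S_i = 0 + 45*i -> [0, 45, 90, 135, 180]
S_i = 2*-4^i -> [2, -8, 32, -128, 512]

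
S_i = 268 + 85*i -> [268, 353, 438, 523, 608]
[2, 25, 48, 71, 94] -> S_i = 2 + 23*i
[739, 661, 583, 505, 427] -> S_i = 739 + -78*i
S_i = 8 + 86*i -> [8, 94, 180, 266, 352]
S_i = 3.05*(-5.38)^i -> [3.05, -16.41, 88.28, -474.95, 2555.22]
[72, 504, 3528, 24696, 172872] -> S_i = 72*7^i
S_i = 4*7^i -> [4, 28, 196, 1372, 9604]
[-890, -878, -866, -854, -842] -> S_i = -890 + 12*i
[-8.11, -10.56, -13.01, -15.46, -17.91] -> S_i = -8.11 + -2.45*i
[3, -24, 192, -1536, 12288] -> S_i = 3*-8^i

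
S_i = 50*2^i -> [50, 100, 200, 400, 800]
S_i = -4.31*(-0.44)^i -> [-4.31, 1.9, -0.83, 0.37, -0.16]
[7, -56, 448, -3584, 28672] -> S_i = 7*-8^i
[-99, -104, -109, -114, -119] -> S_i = -99 + -5*i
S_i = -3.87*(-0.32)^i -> [-3.87, 1.24, -0.4, 0.13, -0.04]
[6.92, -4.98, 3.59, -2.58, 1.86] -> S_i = 6.92*(-0.72)^i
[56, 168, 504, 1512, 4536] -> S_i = 56*3^i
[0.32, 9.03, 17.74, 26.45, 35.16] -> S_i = 0.32 + 8.71*i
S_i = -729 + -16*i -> [-729, -745, -761, -777, -793]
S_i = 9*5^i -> [9, 45, 225, 1125, 5625]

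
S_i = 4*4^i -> [4, 16, 64, 256, 1024]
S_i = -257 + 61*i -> [-257, -196, -135, -74, -13]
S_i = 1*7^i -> [1, 7, 49, 343, 2401]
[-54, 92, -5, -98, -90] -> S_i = Random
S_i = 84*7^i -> [84, 588, 4116, 28812, 201684]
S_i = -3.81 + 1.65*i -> [-3.81, -2.16, -0.51, 1.14, 2.79]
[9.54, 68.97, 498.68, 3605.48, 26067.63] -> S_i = 9.54*7.23^i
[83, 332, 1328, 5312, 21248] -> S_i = 83*4^i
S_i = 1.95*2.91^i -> [1.95, 5.67, 16.51, 48.05, 139.83]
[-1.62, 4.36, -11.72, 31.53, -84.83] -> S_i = -1.62*(-2.69)^i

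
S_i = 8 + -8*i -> [8, 0, -8, -16, -24]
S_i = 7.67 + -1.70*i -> [7.67, 5.97, 4.27, 2.57, 0.87]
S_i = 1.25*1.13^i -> [1.25, 1.41, 1.6, 1.8, 2.04]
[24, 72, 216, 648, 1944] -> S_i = 24*3^i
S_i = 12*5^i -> [12, 60, 300, 1500, 7500]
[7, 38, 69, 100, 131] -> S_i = 7 + 31*i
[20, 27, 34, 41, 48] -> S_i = 20 + 7*i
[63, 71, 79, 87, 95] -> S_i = 63 + 8*i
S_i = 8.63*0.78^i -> [8.63, 6.73, 5.25, 4.1, 3.19]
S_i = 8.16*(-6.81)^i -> [8.16, -55.57, 378.43, -2577.1, 17550.06]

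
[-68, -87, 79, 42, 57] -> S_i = Random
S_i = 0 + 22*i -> [0, 22, 44, 66, 88]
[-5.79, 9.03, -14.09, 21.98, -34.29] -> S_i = -5.79*(-1.56)^i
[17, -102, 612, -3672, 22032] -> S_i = 17*-6^i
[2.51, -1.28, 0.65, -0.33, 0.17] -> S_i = 2.51*(-0.51)^i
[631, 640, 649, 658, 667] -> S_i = 631 + 9*i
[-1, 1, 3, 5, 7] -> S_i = -1 + 2*i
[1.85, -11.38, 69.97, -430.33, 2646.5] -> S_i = 1.85*(-6.15)^i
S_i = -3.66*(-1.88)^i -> [-3.66, 6.88, -12.94, 24.32, -45.72]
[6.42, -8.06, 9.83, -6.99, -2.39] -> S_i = Random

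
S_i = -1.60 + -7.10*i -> [-1.6, -8.7, -15.8, -22.9, -30.0]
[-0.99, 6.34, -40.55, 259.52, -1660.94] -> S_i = -0.99*(-6.40)^i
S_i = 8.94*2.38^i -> [8.94, 21.28, 50.64, 120.52, 286.84]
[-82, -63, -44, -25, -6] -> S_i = -82 + 19*i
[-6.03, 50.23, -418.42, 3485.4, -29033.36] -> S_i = -6.03*(-8.33)^i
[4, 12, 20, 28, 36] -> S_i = 4 + 8*i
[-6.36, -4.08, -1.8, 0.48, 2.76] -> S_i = -6.36 + 2.28*i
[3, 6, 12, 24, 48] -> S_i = 3*2^i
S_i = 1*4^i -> [1, 4, 16, 64, 256]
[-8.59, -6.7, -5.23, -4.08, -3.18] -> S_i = -8.59*0.78^i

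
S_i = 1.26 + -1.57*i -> [1.26, -0.31, -1.88, -3.45, -5.02]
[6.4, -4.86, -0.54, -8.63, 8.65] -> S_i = Random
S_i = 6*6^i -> [6, 36, 216, 1296, 7776]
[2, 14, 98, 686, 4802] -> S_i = 2*7^i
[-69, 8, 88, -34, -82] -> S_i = Random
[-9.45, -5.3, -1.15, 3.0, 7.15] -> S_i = -9.45 + 4.15*i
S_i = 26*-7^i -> [26, -182, 1274, -8918, 62426]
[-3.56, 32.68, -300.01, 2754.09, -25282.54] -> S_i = -3.56*(-9.18)^i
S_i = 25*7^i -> [25, 175, 1225, 8575, 60025]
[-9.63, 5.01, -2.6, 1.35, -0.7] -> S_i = -9.63*(-0.52)^i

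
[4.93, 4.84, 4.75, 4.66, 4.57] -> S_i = 4.93 + -0.09*i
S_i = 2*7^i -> [2, 14, 98, 686, 4802]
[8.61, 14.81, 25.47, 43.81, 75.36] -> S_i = 8.61*1.72^i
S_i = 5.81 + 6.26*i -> [5.81, 12.07, 18.33, 24.59, 30.85]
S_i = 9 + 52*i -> [9, 61, 113, 165, 217]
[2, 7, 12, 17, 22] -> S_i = 2 + 5*i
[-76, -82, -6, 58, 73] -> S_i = Random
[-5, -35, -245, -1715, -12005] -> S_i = -5*7^i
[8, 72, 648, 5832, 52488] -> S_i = 8*9^i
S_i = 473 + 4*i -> [473, 477, 481, 485, 489]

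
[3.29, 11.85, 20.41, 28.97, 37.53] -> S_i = 3.29 + 8.56*i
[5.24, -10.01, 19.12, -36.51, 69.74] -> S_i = 5.24*(-1.91)^i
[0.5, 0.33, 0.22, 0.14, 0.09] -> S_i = 0.50*0.66^i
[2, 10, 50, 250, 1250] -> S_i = 2*5^i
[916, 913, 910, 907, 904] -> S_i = 916 + -3*i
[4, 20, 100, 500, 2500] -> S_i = 4*5^i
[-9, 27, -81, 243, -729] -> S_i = -9*-3^i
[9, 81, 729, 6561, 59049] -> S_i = 9*9^i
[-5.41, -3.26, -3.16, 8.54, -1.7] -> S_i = Random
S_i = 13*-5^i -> [13, -65, 325, -1625, 8125]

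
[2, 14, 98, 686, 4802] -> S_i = 2*7^i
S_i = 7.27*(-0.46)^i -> [7.27, -3.34, 1.54, -0.71, 0.33]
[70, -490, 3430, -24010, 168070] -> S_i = 70*-7^i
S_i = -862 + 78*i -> [-862, -784, -706, -628, -550]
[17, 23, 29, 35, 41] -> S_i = 17 + 6*i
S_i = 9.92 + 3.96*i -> [9.92, 13.88, 17.84, 21.8, 25.76]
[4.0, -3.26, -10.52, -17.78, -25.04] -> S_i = 4.00 + -7.26*i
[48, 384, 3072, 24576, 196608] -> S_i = 48*8^i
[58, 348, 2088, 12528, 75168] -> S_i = 58*6^i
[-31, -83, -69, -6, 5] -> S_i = Random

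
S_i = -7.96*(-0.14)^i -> [-7.96, 1.11, -0.16, 0.02, -0.0]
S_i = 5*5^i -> [5, 25, 125, 625, 3125]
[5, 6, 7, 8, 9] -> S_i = 5 + 1*i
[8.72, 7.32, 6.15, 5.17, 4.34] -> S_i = 8.72*0.84^i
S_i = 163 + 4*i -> [163, 167, 171, 175, 179]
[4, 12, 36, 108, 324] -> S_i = 4*3^i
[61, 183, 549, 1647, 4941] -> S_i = 61*3^i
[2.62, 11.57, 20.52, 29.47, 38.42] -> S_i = 2.62 + 8.95*i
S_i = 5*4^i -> [5, 20, 80, 320, 1280]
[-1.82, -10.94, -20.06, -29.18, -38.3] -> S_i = -1.82 + -9.12*i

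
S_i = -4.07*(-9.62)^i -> [-4.07, 39.15, -376.66, 3623.43, -34857.38]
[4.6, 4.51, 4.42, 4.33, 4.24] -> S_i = 4.60 + -0.09*i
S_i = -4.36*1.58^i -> [-4.36, -6.89, -10.88, -17.2, -27.17]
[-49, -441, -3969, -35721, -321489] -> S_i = -49*9^i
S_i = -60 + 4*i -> [-60, -56, -52, -48, -44]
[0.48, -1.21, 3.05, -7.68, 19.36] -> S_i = 0.48*(-2.52)^i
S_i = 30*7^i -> [30, 210, 1470, 10290, 72030]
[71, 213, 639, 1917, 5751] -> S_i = 71*3^i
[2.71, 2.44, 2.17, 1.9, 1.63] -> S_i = 2.71 + -0.27*i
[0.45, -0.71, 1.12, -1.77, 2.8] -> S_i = 0.45*(-1.58)^i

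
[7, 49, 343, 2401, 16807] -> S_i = 7*7^i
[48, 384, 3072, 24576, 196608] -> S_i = 48*8^i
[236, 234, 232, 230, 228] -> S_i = 236 + -2*i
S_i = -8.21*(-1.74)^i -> [-8.21, 14.29, -24.86, 43.25, -75.26]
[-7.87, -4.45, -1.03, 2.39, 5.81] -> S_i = -7.87 + 3.42*i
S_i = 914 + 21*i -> [914, 935, 956, 977, 998]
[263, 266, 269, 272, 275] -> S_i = 263 + 3*i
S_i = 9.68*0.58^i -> [9.68, 5.61, 3.26, 1.89, 1.1]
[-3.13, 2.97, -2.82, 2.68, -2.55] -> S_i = -3.13*(-0.95)^i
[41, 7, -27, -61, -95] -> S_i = 41 + -34*i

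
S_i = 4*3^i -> [4, 12, 36, 108, 324]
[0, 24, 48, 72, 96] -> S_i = 0 + 24*i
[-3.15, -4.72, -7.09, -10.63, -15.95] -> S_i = -3.15*1.50^i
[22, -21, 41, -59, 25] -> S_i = Random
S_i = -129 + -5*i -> [-129, -134, -139, -144, -149]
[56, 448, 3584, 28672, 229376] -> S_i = 56*8^i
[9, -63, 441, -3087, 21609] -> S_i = 9*-7^i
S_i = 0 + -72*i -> [0, -72, -144, -216, -288]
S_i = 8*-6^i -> [8, -48, 288, -1728, 10368]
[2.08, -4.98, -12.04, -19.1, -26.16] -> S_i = 2.08 + -7.06*i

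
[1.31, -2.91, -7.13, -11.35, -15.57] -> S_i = 1.31 + -4.22*i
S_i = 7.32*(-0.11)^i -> [7.32, -0.81, 0.09, -0.01, 0.0]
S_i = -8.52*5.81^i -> [-8.52, -49.5, -287.6, -1670.97, -9708.32]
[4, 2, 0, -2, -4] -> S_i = 4 + -2*i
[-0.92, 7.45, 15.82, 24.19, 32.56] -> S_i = -0.92 + 8.37*i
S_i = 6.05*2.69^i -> [6.05, 16.27, 43.78, 117.76, 316.78]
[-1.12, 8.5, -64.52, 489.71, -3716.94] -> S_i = -1.12*(-7.59)^i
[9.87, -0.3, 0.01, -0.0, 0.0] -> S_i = 9.87*(-0.03)^i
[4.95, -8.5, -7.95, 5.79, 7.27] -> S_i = Random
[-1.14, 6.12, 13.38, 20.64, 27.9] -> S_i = -1.14 + 7.26*i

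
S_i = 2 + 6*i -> [2, 8, 14, 20, 26]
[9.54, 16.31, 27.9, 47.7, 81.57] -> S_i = 9.54*1.71^i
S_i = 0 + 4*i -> [0, 4, 8, 12, 16]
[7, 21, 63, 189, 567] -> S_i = 7*3^i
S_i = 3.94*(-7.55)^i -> [3.94, -29.75, 224.59, -1695.65, 12802.18]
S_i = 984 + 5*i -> [984, 989, 994, 999, 1004]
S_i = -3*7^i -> [-3, -21, -147, -1029, -7203]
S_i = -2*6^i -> [-2, -12, -72, -432, -2592]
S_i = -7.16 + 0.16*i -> [-7.16, -7.0, -6.84, -6.68, -6.52]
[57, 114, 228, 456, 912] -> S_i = 57*2^i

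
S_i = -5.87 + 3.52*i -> [-5.87, -2.35, 1.17, 4.69, 8.21]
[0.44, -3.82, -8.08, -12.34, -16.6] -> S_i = 0.44 + -4.26*i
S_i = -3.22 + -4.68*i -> [-3.22, -7.9, -12.58, -17.26, -21.94]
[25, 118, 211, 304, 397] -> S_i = 25 + 93*i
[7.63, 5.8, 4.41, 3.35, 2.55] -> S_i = 7.63*0.76^i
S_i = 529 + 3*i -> [529, 532, 535, 538, 541]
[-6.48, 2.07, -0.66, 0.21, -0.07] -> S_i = -6.48*(-0.32)^i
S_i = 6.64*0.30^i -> [6.64, 1.99, 0.6, 0.18, 0.05]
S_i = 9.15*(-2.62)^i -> [9.15, -23.97, 62.81, -164.56, 431.15]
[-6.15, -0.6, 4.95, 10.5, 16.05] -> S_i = -6.15 + 5.55*i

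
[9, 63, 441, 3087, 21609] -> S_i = 9*7^i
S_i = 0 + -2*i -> [0, -2, -4, -6, -8]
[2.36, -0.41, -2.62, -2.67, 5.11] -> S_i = Random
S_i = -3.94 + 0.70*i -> [-3.94, -3.24, -2.54, -1.84, -1.14]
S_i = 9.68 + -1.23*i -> [9.68, 8.45, 7.22, 5.99, 4.76]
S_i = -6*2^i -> [-6, -12, -24, -48, -96]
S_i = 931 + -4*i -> [931, 927, 923, 919, 915]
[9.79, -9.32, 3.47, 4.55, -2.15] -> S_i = Random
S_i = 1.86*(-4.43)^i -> [1.86, -8.24, 36.5, -161.71, 716.35]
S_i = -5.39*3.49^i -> [-5.39, -18.81, -65.65, -229.12, -799.63]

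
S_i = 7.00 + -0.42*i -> [7.0, 6.58, 6.16, 5.74, 5.32]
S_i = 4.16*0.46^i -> [4.16, 1.91, 0.88, 0.4, 0.19]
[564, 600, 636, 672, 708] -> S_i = 564 + 36*i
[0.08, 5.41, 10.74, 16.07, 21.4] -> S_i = 0.08 + 5.33*i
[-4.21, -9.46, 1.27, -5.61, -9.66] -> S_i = Random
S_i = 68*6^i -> [68, 408, 2448, 14688, 88128]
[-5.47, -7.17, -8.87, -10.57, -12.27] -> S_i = -5.47 + -1.70*i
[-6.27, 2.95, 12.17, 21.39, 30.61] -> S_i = -6.27 + 9.22*i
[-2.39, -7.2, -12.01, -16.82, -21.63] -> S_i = -2.39 + -4.81*i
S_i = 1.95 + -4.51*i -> [1.95, -2.56, -7.07, -11.58, -16.09]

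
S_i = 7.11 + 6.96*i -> [7.11, 14.07, 21.03, 27.99, 34.95]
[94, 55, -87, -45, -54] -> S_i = Random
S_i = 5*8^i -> [5, 40, 320, 2560, 20480]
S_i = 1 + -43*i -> [1, -42, -85, -128, -171]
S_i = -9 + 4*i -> [-9, -5, -1, 3, 7]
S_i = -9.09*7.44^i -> [-9.09, -67.63, -503.16, -3743.54, -27851.95]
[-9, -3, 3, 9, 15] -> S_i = -9 + 6*i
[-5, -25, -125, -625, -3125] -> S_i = -5*5^i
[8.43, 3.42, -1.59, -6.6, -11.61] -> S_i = 8.43 + -5.01*i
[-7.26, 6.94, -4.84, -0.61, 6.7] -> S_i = Random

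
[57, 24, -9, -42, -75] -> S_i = 57 + -33*i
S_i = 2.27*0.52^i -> [2.27, 1.18, 0.61, 0.32, 0.17]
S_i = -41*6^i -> [-41, -246, -1476, -8856, -53136]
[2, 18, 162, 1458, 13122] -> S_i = 2*9^i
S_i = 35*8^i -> [35, 280, 2240, 17920, 143360]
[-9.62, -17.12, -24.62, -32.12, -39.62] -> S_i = -9.62 + -7.50*i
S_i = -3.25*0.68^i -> [-3.25, -2.21, -1.5, -1.02, -0.69]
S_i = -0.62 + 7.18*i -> [-0.62, 6.56, 13.74, 20.92, 28.1]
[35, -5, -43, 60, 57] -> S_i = Random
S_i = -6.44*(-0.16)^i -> [-6.44, 1.03, -0.16, 0.03, -0.0]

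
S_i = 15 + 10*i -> [15, 25, 35, 45, 55]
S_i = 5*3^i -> [5, 15, 45, 135, 405]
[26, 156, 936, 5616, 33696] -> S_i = 26*6^i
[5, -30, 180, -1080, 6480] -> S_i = 5*-6^i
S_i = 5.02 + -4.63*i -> [5.02, 0.39, -4.24, -8.87, -13.5]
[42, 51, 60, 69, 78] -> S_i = 42 + 9*i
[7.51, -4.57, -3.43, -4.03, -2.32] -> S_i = Random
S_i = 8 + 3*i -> [8, 11, 14, 17, 20]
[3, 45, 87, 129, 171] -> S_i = 3 + 42*i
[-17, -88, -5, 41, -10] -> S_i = Random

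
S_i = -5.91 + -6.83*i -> [-5.91, -12.74, -19.57, -26.4, -33.23]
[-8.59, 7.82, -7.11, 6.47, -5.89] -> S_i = -8.59*(-0.91)^i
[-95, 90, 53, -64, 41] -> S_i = Random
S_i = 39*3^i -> [39, 117, 351, 1053, 3159]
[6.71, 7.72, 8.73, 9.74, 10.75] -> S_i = 6.71 + 1.01*i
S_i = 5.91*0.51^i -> [5.91, 3.01, 1.54, 0.78, 0.4]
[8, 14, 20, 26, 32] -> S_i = 8 + 6*i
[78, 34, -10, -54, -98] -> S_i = 78 + -44*i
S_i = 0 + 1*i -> [0, 1, 2, 3, 4]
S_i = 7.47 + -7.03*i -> [7.47, 0.44, -6.59, -13.62, -20.65]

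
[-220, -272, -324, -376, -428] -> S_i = -220 + -52*i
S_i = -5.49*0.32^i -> [-5.49, -1.76, -0.56, -0.18, -0.06]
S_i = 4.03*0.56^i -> [4.03, 2.26, 1.26, 0.71, 0.4]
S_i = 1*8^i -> [1, 8, 64, 512, 4096]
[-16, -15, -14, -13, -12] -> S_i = -16 + 1*i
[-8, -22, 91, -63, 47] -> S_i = Random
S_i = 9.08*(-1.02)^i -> [9.08, -9.26, 9.45, -9.64, 9.83]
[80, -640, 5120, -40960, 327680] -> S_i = 80*-8^i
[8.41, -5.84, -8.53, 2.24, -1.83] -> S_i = Random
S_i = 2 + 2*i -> [2, 4, 6, 8, 10]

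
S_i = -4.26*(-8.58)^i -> [-4.26, 36.55, -313.61, 2690.74, -23086.53]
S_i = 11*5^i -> [11, 55, 275, 1375, 6875]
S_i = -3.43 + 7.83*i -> [-3.43, 4.4, 12.23, 20.06, 27.89]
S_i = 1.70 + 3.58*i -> [1.7, 5.28, 8.86, 12.44, 16.02]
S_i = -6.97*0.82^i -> [-6.97, -5.72, -4.69, -3.84, -3.15]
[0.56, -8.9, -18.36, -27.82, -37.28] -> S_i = 0.56 + -9.46*i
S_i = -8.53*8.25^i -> [-8.53, -70.37, -580.57, -4789.73, -39515.26]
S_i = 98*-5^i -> [98, -490, 2450, -12250, 61250]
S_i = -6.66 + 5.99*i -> [-6.66, -0.67, 5.32, 11.31, 17.3]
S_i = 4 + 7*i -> [4, 11, 18, 25, 32]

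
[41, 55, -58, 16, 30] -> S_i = Random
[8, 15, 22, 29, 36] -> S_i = 8 + 7*i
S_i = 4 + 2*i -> [4, 6, 8, 10, 12]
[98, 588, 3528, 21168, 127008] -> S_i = 98*6^i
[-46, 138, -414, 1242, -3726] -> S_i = -46*-3^i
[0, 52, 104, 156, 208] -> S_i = 0 + 52*i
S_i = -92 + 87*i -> [-92, -5, 82, 169, 256]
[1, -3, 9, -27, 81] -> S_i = 1*-3^i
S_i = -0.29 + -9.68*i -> [-0.29, -9.97, -19.65, -29.33, -39.01]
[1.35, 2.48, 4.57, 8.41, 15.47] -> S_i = 1.35*1.84^i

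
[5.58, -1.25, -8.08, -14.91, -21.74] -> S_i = 5.58 + -6.83*i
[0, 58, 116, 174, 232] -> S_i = 0 + 58*i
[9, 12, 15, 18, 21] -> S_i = 9 + 3*i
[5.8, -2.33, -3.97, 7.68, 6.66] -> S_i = Random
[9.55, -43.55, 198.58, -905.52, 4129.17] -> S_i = 9.55*(-4.56)^i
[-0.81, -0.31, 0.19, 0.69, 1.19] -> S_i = -0.81 + 0.50*i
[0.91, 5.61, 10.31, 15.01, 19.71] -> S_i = 0.91 + 4.70*i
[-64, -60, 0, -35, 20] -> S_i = Random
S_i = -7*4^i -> [-7, -28, -112, -448, -1792]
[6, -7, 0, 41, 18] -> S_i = Random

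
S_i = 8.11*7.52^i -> [8.11, 60.99, 458.62, 3448.85, 25935.36]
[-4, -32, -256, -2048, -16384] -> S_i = -4*8^i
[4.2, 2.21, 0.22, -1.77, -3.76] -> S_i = 4.20 + -1.99*i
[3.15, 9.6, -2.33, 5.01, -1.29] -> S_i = Random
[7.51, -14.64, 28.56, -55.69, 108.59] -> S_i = 7.51*(-1.95)^i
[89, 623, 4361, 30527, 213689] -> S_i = 89*7^i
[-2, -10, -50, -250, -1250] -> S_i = -2*5^i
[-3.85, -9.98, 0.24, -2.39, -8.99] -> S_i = Random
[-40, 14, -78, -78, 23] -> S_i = Random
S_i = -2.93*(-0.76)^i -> [-2.93, 2.23, -1.69, 1.29, -0.98]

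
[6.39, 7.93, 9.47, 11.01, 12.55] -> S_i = 6.39 + 1.54*i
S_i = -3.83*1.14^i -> [-3.83, -4.37, -4.98, -5.67, -6.47]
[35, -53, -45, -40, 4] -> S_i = Random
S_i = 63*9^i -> [63, 567, 5103, 45927, 413343]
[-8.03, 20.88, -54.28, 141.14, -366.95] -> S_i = -8.03*(-2.60)^i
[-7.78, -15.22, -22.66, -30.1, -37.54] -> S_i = -7.78 + -7.44*i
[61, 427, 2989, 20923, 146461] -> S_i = 61*7^i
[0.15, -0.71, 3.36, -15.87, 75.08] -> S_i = 0.15*(-4.73)^i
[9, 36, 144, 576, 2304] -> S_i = 9*4^i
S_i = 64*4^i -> [64, 256, 1024, 4096, 16384]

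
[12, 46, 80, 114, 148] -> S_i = 12 + 34*i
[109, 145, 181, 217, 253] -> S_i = 109 + 36*i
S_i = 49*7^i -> [49, 343, 2401, 16807, 117649]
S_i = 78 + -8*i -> [78, 70, 62, 54, 46]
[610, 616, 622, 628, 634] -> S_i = 610 + 6*i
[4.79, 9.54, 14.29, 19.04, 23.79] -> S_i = 4.79 + 4.75*i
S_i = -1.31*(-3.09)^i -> [-1.31, 4.05, -12.51, 38.65, -119.43]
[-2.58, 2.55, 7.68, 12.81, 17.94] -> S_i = -2.58 + 5.13*i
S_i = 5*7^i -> [5, 35, 245, 1715, 12005]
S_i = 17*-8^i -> [17, -136, 1088, -8704, 69632]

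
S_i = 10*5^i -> [10, 50, 250, 1250, 6250]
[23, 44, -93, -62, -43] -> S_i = Random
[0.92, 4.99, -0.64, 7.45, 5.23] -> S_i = Random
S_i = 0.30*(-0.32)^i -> [0.3, -0.1, 0.03, -0.01, 0.0]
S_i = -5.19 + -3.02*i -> [-5.19, -8.21, -11.23, -14.25, -17.27]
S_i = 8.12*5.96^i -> [8.12, 48.4, 288.44, 1719.07, 10245.69]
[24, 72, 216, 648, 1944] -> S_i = 24*3^i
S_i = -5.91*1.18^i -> [-5.91, -6.97, -8.23, -9.71, -11.46]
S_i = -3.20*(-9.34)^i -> [-3.2, 29.89, -279.15, 2607.3, -24352.16]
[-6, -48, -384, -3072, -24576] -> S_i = -6*8^i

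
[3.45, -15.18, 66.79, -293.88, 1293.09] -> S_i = 3.45*(-4.40)^i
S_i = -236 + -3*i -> [-236, -239, -242, -245, -248]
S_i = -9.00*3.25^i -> [-9.0, -29.25, -95.06, -308.95, -1004.1]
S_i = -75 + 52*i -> [-75, -23, 29, 81, 133]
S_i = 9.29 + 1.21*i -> [9.29, 10.5, 11.71, 12.92, 14.13]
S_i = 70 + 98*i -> [70, 168, 266, 364, 462]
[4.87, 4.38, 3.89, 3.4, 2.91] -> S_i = 4.87 + -0.49*i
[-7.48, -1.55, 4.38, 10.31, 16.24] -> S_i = -7.48 + 5.93*i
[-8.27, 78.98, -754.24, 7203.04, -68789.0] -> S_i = -8.27*(-9.55)^i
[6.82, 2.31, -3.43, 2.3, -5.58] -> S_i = Random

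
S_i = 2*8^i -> [2, 16, 128, 1024, 8192]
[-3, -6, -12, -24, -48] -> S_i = -3*2^i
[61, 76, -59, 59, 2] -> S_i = Random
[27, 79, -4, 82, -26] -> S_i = Random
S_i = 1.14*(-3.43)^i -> [1.14, -3.91, 13.41, -46.0, 157.79]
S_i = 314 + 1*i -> [314, 315, 316, 317, 318]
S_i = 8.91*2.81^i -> [8.91, 25.04, 70.35, 197.7, 555.52]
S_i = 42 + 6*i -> [42, 48, 54, 60, 66]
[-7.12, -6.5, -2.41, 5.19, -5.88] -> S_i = Random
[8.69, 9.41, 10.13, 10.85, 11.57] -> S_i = 8.69 + 0.72*i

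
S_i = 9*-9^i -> [9, -81, 729, -6561, 59049]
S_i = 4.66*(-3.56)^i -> [4.66, -16.59, 59.06, -210.25, 748.49]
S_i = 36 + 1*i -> [36, 37, 38, 39, 40]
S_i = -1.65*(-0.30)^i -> [-1.65, 0.49, -0.15, 0.04, -0.01]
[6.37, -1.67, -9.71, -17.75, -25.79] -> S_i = 6.37 + -8.04*i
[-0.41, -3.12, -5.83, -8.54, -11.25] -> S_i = -0.41 + -2.71*i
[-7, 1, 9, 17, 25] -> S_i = -7 + 8*i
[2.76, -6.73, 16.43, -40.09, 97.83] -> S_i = 2.76*(-2.44)^i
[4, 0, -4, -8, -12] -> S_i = 4 + -4*i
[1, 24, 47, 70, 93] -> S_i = 1 + 23*i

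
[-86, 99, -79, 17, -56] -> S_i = Random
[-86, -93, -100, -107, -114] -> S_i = -86 + -7*i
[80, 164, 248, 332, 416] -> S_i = 80 + 84*i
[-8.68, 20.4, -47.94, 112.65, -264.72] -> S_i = -8.68*(-2.35)^i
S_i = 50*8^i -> [50, 400, 3200, 25600, 204800]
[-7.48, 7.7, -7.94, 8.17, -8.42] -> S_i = -7.48*(-1.03)^i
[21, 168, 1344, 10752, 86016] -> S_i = 21*8^i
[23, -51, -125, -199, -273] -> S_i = 23 + -74*i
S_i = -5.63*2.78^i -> [-5.63, -15.65, -43.51, -120.96, -336.27]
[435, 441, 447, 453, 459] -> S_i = 435 + 6*i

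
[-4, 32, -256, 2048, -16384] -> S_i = -4*-8^i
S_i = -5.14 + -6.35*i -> [-5.14, -11.49, -17.84, -24.19, -30.54]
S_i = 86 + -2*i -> [86, 84, 82, 80, 78]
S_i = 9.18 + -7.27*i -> [9.18, 1.91, -5.36, -12.63, -19.9]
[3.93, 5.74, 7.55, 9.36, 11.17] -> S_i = 3.93 + 1.81*i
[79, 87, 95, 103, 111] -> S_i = 79 + 8*i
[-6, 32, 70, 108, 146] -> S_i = -6 + 38*i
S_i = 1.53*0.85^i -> [1.53, 1.3, 1.11, 0.94, 0.8]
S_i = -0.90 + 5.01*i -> [-0.9, 4.11, 9.12, 14.13, 19.14]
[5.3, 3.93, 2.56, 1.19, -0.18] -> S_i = 5.30 + -1.37*i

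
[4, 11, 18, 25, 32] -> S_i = 4 + 7*i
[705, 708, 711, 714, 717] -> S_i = 705 + 3*i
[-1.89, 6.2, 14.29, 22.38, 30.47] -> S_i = -1.89 + 8.09*i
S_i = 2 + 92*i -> [2, 94, 186, 278, 370]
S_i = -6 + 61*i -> [-6, 55, 116, 177, 238]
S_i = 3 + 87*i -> [3, 90, 177, 264, 351]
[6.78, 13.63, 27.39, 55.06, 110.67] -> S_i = 6.78*2.01^i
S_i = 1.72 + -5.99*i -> [1.72, -4.27, -10.26, -16.25, -22.24]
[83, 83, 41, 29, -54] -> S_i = Random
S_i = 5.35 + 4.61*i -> [5.35, 9.96, 14.57, 19.18, 23.79]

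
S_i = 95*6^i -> [95, 570, 3420, 20520, 123120]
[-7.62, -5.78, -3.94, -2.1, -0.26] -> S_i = -7.62 + 1.84*i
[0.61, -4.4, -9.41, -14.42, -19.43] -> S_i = 0.61 + -5.01*i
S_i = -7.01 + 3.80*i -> [-7.01, -3.21, 0.59, 4.39, 8.19]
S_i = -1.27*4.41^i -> [-1.27, -5.6, -24.7, -108.92, -480.35]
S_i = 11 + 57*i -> [11, 68, 125, 182, 239]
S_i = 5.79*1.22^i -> [5.79, 7.06, 8.62, 10.51, 12.83]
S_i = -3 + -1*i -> [-3, -4, -5, -6, -7]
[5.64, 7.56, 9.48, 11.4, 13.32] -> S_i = 5.64 + 1.92*i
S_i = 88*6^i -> [88, 528, 3168, 19008, 114048]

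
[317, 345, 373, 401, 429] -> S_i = 317 + 28*i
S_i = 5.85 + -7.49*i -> [5.85, -1.64, -9.13, -16.62, -24.11]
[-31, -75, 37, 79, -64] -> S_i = Random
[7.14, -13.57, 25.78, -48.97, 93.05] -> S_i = 7.14*(-1.90)^i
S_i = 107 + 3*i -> [107, 110, 113, 116, 119]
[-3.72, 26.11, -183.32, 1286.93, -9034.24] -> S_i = -3.72*(-7.02)^i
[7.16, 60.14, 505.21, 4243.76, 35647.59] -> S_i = 7.16*8.40^i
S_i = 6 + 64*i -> [6, 70, 134, 198, 262]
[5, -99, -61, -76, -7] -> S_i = Random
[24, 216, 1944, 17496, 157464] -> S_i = 24*9^i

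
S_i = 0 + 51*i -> [0, 51, 102, 153, 204]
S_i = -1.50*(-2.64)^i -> [-1.5, 3.96, -10.45, 27.6, -72.86]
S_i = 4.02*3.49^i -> [4.02, 14.03, 48.96, 170.88, 596.39]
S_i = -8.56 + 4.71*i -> [-8.56, -3.85, 0.86, 5.57, 10.28]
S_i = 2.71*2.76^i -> [2.71, 7.48, 20.64, 56.98, 157.26]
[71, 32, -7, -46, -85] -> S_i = 71 + -39*i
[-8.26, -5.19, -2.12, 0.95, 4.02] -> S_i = -8.26 + 3.07*i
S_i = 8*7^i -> [8, 56, 392, 2744, 19208]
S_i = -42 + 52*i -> [-42, 10, 62, 114, 166]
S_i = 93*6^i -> [93, 558, 3348, 20088, 120528]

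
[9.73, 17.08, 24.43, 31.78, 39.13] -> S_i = 9.73 + 7.35*i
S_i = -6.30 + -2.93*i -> [-6.3, -9.23, -12.16, -15.09, -18.02]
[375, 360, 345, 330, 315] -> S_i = 375 + -15*i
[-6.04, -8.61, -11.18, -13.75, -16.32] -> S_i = -6.04 + -2.57*i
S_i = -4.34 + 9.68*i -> [-4.34, 5.34, 15.02, 24.7, 34.38]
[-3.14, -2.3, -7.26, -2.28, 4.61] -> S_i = Random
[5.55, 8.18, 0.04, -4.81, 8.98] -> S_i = Random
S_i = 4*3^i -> [4, 12, 36, 108, 324]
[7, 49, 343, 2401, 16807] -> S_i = 7*7^i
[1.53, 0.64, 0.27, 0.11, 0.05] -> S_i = 1.53*0.42^i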